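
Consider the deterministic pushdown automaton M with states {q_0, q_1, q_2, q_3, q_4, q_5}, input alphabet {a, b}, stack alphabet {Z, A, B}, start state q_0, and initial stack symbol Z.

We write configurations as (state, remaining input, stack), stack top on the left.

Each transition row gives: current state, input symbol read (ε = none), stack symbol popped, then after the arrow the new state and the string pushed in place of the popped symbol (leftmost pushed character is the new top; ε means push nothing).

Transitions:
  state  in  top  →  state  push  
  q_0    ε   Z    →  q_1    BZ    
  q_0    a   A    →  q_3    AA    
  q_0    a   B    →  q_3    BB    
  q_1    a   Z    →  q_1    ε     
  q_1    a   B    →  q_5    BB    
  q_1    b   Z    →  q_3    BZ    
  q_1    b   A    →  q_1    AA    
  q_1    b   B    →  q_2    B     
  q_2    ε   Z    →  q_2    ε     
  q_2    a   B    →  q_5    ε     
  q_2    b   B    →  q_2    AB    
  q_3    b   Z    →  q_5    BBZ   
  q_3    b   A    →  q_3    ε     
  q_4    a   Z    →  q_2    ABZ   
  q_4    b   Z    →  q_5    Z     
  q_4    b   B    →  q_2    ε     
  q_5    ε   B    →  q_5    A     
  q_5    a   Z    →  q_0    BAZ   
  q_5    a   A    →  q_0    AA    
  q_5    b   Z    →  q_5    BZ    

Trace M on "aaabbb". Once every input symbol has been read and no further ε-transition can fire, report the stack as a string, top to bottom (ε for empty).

(q_0, aaabbb, Z) ⊢ (q_1, aaabbb, BZ) ⊢ (q_5, aabbb, BBZ) ⊢ (q_5, aabbb, ABZ) ⊢ (q_0, abbb, AABZ) ⊢ (q_3, bbb, AAABZ) ⊢ (q_3, bb, AABZ) ⊢ (q_3, b, ABZ) ⊢ (q_3, ε, BZ)
All input consumed in state q_3 with stack BZ.

BZ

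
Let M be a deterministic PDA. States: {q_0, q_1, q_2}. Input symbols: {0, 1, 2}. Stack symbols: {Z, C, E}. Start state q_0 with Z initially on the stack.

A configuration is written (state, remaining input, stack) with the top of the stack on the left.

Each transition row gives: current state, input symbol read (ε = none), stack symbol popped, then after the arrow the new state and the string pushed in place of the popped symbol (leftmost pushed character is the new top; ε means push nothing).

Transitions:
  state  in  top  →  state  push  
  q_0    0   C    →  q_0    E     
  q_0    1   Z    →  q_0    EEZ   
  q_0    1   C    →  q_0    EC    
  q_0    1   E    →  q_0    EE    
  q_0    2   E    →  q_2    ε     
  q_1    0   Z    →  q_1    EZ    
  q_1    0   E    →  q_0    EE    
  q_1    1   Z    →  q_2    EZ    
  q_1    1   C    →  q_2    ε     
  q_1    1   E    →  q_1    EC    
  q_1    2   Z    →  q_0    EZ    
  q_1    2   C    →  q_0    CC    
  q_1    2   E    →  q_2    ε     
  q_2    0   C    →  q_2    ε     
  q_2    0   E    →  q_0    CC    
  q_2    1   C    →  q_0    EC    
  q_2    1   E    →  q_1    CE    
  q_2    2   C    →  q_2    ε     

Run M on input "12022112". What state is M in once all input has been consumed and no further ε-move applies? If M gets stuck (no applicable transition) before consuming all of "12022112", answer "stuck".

stuck

(q_0, 12022112, Z) ⊢ (q_0, 2022112, EEZ) ⊢ (q_2, 022112, EZ) ⊢ (q_0, 22112, CCZ)
No transition for (q_0, 2, top C); M blocks with input 22112 remaining.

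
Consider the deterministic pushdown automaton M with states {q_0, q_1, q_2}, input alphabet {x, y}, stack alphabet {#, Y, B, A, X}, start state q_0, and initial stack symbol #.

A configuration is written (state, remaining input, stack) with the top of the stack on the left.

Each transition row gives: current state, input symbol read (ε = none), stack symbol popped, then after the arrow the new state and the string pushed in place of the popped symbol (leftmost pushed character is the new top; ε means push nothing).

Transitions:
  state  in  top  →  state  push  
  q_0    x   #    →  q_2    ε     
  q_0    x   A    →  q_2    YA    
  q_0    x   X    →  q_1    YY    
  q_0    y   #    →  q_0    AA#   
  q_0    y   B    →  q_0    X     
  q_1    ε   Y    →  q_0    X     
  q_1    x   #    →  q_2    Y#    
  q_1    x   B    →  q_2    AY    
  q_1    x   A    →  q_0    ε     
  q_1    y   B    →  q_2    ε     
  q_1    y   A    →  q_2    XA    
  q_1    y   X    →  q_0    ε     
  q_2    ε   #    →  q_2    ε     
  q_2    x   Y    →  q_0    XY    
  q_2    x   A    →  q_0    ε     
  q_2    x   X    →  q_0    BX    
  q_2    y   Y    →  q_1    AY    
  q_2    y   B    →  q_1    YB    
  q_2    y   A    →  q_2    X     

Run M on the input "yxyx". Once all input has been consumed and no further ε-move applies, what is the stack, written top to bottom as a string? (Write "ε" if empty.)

YAA#

(q_0, yxyx, #)
  read y, top #: go to q_0, push AA# → (q_0, xyx, AA#)
  read x, top A: go to q_2, push YA → (q_2, yx, YAA#)
  read y, top Y: go to q_1, push AY → (q_1, x, AYAA#)
  read x, top A: go to q_0, push ε → (q_0, ε, YAA#)
All input consumed in state q_0 with stack YAA#.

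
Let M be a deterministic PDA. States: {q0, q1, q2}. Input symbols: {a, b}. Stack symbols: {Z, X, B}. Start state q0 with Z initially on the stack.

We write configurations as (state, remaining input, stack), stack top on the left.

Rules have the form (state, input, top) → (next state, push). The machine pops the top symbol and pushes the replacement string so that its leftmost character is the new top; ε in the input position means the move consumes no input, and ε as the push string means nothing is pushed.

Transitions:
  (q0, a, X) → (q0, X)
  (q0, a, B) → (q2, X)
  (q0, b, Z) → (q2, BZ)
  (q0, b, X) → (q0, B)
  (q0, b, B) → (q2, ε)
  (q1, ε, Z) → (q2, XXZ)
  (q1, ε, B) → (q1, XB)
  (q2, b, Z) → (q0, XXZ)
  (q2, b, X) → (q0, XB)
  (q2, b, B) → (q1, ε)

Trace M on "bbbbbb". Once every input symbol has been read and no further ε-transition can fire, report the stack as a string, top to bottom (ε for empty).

XZ

(q0, bbbbbb, Z)
  read b, top Z: go to q2, push BZ → (q2, bbbbb, BZ)
  read b, top B: go to q1, push ε → (q1, bbbb, Z)
  ε-move, top Z: go to q2, push XXZ → (q2, bbbb, XXZ)
  read b, top X: go to q0, push XB → (q0, bbb, XBXZ)
  read b, top X: go to q0, push B → (q0, bb, BBXZ)
  read b, top B: go to q2, push ε → (q2, b, BXZ)
  read b, top B: go to q1, push ε → (q1, ε, XZ)
All input consumed in state q1 with stack XZ.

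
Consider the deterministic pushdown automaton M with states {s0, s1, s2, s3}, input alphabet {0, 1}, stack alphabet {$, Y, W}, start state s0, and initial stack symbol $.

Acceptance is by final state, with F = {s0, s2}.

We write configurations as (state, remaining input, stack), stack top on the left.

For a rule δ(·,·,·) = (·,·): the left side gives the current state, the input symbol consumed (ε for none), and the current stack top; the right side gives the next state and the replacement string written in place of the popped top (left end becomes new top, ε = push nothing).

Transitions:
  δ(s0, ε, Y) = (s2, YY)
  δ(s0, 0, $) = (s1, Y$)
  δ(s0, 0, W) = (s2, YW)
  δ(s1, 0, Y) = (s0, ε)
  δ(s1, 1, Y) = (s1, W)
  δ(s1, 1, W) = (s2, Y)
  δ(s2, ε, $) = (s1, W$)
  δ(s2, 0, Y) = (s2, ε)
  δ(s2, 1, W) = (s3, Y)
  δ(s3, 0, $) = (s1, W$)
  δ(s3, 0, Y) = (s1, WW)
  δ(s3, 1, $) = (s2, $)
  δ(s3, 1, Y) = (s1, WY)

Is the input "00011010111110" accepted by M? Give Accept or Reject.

(s0, 00011010111110, $)
  read 0, top $: go to s1, push Y$ → (s1, 0011010111110, Y$)
  read 0, top Y: go to s0, push ε → (s0, 011010111110, $)
  read 0, top $: go to s1, push Y$ → (s1, 11010111110, Y$)
  read 1, top Y: go to s1, push W → (s1, 1010111110, W$)
  read 1, top W: go to s2, push Y → (s2, 010111110, Y$)
  read 0, top Y: go to s2, push ε → (s2, 10111110, $)
  ε-move, top $: go to s1, push W$ → (s1, 10111110, W$)
  read 1, top W: go to s2, push Y → (s2, 0111110, Y$)
  read 0, top Y: go to s2, push ε → (s2, 111110, $)
  ε-move, top $: go to s1, push W$ → (s1, 111110, W$)
  read 1, top W: go to s2, push Y → (s2, 11110, Y$)
No transition applies at (s2, 11110, Y$); input not fully consumed.

Reject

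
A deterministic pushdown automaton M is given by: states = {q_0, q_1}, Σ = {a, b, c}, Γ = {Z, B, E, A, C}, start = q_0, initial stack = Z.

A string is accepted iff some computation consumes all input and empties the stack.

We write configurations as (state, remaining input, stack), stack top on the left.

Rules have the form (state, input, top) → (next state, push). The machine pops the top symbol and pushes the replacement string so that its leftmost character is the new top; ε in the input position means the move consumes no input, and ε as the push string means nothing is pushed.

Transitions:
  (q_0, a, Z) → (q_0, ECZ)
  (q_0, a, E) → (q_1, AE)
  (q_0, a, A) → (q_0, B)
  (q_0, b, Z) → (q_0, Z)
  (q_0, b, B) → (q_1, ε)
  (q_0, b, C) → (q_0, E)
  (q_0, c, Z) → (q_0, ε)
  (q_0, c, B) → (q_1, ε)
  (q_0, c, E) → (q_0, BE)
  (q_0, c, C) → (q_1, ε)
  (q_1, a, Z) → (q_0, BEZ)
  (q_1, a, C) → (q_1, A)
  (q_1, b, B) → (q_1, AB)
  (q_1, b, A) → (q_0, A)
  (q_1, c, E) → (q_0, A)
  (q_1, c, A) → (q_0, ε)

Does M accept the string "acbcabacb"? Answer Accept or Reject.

Reject

(q_0, acbcabacb, Z) ⊢ (q_0, cbcabacb, ECZ) ⊢ (q_0, bcabacb, BECZ) ⊢ (q_1, cabacb, ECZ) ⊢ (q_0, abacb, ACZ) ⊢ (q_0, bacb, BCZ) ⊢ (q_1, acb, CZ) ⊢ (q_1, cb, AZ) ⊢ (q_0, b, Z) ⊢ (q_0, ε, Z)
All input consumed; stack is Z, not empty, and no further ε-move applies.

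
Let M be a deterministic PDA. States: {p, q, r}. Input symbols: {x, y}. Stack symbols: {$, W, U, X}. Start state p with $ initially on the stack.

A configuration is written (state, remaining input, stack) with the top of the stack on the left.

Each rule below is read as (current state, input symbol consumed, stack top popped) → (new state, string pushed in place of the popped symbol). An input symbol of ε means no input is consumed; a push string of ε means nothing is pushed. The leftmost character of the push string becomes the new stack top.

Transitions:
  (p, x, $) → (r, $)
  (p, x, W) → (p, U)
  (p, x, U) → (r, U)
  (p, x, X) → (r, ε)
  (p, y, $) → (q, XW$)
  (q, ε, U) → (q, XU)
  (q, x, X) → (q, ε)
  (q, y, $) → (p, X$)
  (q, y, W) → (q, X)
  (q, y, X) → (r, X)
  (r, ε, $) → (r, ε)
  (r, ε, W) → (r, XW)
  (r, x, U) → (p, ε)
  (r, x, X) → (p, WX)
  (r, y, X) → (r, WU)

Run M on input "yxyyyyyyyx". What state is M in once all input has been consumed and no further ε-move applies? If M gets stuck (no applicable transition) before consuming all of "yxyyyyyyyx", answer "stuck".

p

(p, yxyyyyyyyx, $)
  read y, top $: go to q, push XW$ → (q, xyyyyyyyx, XW$)
  read x, top X: go to q, push ε → (q, yyyyyyyx, W$)
  read y, top W: go to q, push X → (q, yyyyyyx, X$)
  read y, top X: go to r, push X → (r, yyyyyx, X$)
  read y, top X: go to r, push WU → (r, yyyyx, WU$)
  ε-move, top W: go to r, push XW → (r, yyyyx, XWU$)
  read y, top X: go to r, push WU → (r, yyyx, WUWU$)
  ε-move, top W: go to r, push XW → (r, yyyx, XWUWU$)
  read y, top X: go to r, push WU → (r, yyx, WUWUWU$)
  ε-move, top W: go to r, push XW → (r, yyx, XWUWUWU$)
  read y, top X: go to r, push WU → (r, yx, WUWUWUWU$)
  ε-move, top W: go to r, push XW → (r, yx, XWUWUWUWU$)
  read y, top X: go to r, push WU → (r, x, WUWUWUWUWU$)
  ε-move, top W: go to r, push XW → (r, x, XWUWUWUWUWU$)
  read x, top X: go to p, push WX → (p, ε, WXWUWUWUWUWU$)
All input consumed; M is in state p.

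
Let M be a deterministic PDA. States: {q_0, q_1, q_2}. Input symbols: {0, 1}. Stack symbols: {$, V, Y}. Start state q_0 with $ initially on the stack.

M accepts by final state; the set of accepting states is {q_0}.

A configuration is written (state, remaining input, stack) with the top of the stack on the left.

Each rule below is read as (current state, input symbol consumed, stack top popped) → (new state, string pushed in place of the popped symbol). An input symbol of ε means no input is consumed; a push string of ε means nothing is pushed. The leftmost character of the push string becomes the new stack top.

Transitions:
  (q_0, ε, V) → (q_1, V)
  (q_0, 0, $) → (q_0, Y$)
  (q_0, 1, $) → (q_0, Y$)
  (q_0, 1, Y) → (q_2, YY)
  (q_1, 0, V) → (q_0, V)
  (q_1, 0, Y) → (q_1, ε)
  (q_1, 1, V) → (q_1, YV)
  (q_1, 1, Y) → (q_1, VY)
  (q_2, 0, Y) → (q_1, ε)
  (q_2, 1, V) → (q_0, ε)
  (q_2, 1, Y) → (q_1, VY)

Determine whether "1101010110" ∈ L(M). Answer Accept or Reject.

(q_0, 1101010110, $) ⊢ (q_0, 101010110, Y$) ⊢ (q_2, 01010110, YY$) ⊢ (q_1, 1010110, Y$) ⊢ (q_1, 010110, VY$) ⊢ (q_0, 10110, VY$) ⊢ (q_1, 10110, VY$) ⊢ (q_1, 0110, YVY$) ⊢ (q_1, 110, VY$) ⊢ (q_1, 10, YVY$) ⊢ (q_1, 0, VYVY$) ⊢ (q_0, ε, VYVY$)
All input consumed; state q_0 ∈ F.

Accept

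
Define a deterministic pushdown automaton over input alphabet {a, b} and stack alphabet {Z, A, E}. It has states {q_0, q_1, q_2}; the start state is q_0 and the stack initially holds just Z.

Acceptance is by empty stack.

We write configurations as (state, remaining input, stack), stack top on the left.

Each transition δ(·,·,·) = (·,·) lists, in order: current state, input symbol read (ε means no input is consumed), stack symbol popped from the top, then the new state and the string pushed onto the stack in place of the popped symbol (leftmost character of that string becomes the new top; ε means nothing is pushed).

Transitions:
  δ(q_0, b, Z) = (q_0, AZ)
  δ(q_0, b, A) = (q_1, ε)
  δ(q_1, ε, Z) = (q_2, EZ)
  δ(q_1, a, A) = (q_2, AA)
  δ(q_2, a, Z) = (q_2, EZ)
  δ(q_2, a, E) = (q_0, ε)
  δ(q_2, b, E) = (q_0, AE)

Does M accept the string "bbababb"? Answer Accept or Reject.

(q_0, bbababb, Z)
  read b, top Z: go to q_0, push AZ → (q_0, bababb, AZ)
  read b, top A: go to q_1, push ε → (q_1, ababb, Z)
  ε-move, top Z: go to q_2, push EZ → (q_2, ababb, EZ)
  read a, top E: go to q_0, push ε → (q_0, babb, Z)
  read b, top Z: go to q_0, push AZ → (q_0, abb, AZ)
No transition applies at (q_0, abb, AZ); input not fully consumed.

Reject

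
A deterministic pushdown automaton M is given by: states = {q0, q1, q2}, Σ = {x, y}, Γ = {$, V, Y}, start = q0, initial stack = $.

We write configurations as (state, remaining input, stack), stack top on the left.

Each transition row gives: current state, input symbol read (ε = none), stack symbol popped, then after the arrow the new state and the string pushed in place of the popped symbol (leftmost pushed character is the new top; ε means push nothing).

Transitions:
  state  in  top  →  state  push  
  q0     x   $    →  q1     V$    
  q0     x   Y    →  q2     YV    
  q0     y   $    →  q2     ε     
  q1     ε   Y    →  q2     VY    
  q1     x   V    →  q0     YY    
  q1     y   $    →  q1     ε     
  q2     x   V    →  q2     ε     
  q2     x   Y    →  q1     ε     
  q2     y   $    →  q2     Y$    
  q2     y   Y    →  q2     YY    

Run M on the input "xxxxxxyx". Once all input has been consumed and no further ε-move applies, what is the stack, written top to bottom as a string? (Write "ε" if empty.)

(q0, xxxxxxyx, $)
  read x, top $: go to q1, push V$ → (q1, xxxxxyx, V$)
  read x, top V: go to q0, push YY → (q0, xxxxyx, YY$)
  read x, top Y: go to q2, push YV → (q2, xxxyx, YVY$)
  read x, top Y: go to q1, push ε → (q1, xxyx, VY$)
  read x, top V: go to q0, push YY → (q0, xyx, YYY$)
  read x, top Y: go to q2, push YV → (q2, yx, YVYY$)
  read y, top Y: go to q2, push YY → (q2, x, YYVYY$)
  read x, top Y: go to q1, push ε → (q1, ε, YVYY$)
  ε-move, top Y: go to q2, push VY → (q2, ε, VYVYY$)
All input consumed in state q2 with stack VYVYY$.

VYVYY$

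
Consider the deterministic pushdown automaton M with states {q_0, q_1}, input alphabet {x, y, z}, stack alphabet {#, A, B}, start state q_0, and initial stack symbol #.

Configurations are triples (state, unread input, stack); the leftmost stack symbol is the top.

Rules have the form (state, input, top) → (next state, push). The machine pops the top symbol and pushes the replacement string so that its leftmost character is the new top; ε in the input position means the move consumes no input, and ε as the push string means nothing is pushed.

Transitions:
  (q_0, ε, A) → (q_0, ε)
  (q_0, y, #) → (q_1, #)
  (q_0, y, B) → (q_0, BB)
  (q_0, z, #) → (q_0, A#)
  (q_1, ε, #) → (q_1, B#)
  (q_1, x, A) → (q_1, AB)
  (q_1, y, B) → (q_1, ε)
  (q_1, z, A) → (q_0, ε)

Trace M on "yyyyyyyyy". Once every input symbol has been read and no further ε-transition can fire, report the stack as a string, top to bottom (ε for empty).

B#

(q_0, yyyyyyyyy, #) ⊢ (q_1, yyyyyyyy, #) ⊢ (q_1, yyyyyyyy, B#) ⊢ (q_1, yyyyyyy, #) ⊢ (q_1, yyyyyyy, B#) ⊢ (q_1, yyyyyy, #) ⊢ (q_1, yyyyyy, B#) ⊢ (q_1, yyyyy, #) ⊢ (q_1, yyyyy, B#) ⊢ (q_1, yyyy, #) ⊢ (q_1, yyyy, B#) ⊢ (q_1, yyy, #) ⊢ (q_1, yyy, B#) ⊢ (q_1, yy, #) ⊢ (q_1, yy, B#) ⊢ (q_1, y, #) ⊢ (q_1, y, B#) ⊢ (q_1, ε, #) ⊢ (q_1, ε, B#)
All input consumed in state q_1 with stack B#.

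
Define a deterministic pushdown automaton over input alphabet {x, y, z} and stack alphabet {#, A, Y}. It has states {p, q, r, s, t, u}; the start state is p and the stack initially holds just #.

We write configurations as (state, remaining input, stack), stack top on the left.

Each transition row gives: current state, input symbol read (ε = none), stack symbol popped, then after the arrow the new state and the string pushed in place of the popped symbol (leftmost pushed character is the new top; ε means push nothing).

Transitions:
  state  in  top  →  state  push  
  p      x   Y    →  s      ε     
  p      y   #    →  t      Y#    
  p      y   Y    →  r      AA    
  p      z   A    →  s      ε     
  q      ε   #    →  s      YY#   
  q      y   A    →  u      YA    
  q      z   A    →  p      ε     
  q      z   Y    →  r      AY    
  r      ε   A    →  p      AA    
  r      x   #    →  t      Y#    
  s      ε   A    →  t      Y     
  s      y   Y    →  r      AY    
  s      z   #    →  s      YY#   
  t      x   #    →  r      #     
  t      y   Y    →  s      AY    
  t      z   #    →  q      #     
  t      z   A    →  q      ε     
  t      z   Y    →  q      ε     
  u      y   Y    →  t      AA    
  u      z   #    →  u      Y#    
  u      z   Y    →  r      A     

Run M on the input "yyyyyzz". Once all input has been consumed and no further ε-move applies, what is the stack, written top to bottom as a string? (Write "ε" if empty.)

AAYYYY#

(p, yyyyyzz, #) ⊢ (t, yyyyzz, Y#) ⊢ (s, yyyzz, AY#) ⊢ (t, yyyzz, YY#) ⊢ (s, yyzz, AYY#) ⊢ (t, yyzz, YYY#) ⊢ (s, yzz, AYYY#) ⊢ (t, yzz, YYYY#) ⊢ (s, zz, AYYYY#) ⊢ (t, zz, YYYYY#) ⊢ (q, z, YYYY#) ⊢ (r, ε, AYYYY#) ⊢ (p, ε, AAYYYY#)
All input consumed in state p with stack AAYYYY#.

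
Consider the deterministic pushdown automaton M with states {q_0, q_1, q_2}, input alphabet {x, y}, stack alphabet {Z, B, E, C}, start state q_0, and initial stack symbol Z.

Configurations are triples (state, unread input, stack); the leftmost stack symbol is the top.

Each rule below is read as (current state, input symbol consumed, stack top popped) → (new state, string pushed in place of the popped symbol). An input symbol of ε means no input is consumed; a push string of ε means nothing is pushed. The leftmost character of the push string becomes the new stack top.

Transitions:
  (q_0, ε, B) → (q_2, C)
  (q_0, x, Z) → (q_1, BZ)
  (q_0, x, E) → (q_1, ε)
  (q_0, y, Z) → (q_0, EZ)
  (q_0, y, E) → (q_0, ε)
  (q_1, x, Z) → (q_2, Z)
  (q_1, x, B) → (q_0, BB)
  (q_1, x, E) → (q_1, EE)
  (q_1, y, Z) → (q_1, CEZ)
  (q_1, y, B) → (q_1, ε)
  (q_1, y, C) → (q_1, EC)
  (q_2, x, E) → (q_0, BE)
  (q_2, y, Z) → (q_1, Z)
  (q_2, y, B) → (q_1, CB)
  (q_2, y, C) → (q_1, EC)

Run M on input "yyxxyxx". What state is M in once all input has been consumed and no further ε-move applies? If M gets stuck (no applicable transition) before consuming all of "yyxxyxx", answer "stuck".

(q_0, yyxxyxx, Z) ⊢ (q_0, yxxyxx, EZ) ⊢ (q_0, xxyxx, Z) ⊢ (q_1, xyxx, BZ) ⊢ (q_0, yxx, BBZ) ⊢ (q_2, yxx, CBZ) ⊢ (q_1, xx, ECBZ) ⊢ (q_1, x, EECBZ) ⊢ (q_1, ε, EEECBZ)
All input consumed; M is in state q_1.

q_1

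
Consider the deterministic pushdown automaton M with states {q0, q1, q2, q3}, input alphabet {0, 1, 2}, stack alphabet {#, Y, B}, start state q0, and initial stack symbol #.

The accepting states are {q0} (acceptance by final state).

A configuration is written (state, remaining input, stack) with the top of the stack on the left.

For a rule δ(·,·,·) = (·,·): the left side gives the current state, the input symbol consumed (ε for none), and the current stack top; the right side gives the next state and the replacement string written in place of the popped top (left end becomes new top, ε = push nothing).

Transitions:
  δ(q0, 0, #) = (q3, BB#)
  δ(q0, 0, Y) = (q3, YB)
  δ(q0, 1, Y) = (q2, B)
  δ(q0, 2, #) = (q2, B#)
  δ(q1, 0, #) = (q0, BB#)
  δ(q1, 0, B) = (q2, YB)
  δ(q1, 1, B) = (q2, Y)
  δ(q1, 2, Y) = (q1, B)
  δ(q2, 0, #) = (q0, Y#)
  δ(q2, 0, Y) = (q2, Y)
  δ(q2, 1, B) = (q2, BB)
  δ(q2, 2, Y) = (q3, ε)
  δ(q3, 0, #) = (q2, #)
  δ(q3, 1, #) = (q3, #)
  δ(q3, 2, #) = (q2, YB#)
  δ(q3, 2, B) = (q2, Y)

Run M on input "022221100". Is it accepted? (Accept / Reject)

Accept

(q0, 022221100, #)
  read 0, top #: go to q3, push BB# → (q3, 22221100, BB#)
  read 2, top B: go to q2, push Y → (q2, 2221100, YB#)
  read 2, top Y: go to q3, push ε → (q3, 221100, B#)
  read 2, top B: go to q2, push Y → (q2, 21100, Y#)
  read 2, top Y: go to q3, push ε → (q3, 1100, #)
  read 1, top #: go to q3, push # → (q3, 100, #)
  read 1, top #: go to q3, push # → (q3, 00, #)
  read 0, top #: go to q2, push # → (q2, 0, #)
  read 0, top #: go to q0, push Y# → (q0, ε, Y#)
All input consumed; state q0 ∈ F.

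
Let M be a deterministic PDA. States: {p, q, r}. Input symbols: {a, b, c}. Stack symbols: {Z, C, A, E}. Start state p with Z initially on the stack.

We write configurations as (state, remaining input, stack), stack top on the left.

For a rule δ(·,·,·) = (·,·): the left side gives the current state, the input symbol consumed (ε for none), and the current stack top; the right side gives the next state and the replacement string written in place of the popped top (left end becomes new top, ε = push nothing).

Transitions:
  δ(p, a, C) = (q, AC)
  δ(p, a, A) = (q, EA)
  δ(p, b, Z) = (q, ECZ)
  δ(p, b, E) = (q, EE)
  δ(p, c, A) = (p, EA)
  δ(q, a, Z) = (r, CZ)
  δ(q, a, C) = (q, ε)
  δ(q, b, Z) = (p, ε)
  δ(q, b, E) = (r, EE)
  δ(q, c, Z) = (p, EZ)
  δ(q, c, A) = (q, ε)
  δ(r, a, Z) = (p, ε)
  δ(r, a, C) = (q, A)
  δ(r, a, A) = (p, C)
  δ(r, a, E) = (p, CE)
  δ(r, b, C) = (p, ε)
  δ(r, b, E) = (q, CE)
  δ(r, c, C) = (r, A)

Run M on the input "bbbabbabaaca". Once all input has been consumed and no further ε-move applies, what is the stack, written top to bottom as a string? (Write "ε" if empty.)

(p, bbbabbabaaca, Z) ⊢ (q, bbabbabaaca, ECZ) ⊢ (r, babbabaaca, EECZ) ⊢ (q, abbabaaca, CEECZ) ⊢ (q, bbabaaca, EECZ) ⊢ (r, babaaca, EEECZ) ⊢ (q, abaaca, CEEECZ) ⊢ (q, baaca, EEECZ) ⊢ (r, aaca, EEEECZ) ⊢ (p, aca, CEEEECZ) ⊢ (q, ca, ACEEEECZ) ⊢ (q, a, CEEEECZ) ⊢ (q, ε, EEEECZ)
All input consumed in state q with stack EEEECZ.

EEEECZ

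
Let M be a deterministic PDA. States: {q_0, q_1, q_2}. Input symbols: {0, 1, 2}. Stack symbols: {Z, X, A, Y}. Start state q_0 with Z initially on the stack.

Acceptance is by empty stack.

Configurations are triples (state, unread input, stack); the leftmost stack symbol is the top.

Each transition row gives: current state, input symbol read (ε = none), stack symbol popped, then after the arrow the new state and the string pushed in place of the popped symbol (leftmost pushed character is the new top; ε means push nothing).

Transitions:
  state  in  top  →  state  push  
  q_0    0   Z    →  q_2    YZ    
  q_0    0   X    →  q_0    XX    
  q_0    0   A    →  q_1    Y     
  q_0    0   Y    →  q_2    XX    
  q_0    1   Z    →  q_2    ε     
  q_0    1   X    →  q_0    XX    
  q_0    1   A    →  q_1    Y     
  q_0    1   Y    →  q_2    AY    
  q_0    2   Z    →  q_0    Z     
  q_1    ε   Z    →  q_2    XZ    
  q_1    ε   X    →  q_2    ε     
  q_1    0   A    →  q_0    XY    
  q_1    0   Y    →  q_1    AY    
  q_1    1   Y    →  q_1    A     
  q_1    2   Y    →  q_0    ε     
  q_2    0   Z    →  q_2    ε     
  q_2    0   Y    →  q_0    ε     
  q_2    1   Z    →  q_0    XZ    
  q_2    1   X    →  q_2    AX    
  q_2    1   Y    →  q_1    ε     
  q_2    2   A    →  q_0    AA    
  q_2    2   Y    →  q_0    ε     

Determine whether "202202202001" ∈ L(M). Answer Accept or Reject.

Accept

(q_0, 202202202001, Z)
  read 2, top Z: go to q_0, push Z → (q_0, 02202202001, Z)
  read 0, top Z: go to q_2, push YZ → (q_2, 2202202001, YZ)
  read 2, top Y: go to q_0, push ε → (q_0, 202202001, Z)
  read 2, top Z: go to q_0, push Z → (q_0, 02202001, Z)
  read 0, top Z: go to q_2, push YZ → (q_2, 2202001, YZ)
  read 2, top Y: go to q_0, push ε → (q_0, 202001, Z)
  read 2, top Z: go to q_0, push Z → (q_0, 02001, Z)
  read 0, top Z: go to q_2, push YZ → (q_2, 2001, YZ)
  read 2, top Y: go to q_0, push ε → (q_0, 001, Z)
  read 0, top Z: go to q_2, push YZ → (q_2, 01, YZ)
  read 0, top Y: go to q_0, push ε → (q_0, 1, Z)
  read 1, top Z: go to q_2, push ε → (q_2, ε, ε)
All input consumed and the stack is empty.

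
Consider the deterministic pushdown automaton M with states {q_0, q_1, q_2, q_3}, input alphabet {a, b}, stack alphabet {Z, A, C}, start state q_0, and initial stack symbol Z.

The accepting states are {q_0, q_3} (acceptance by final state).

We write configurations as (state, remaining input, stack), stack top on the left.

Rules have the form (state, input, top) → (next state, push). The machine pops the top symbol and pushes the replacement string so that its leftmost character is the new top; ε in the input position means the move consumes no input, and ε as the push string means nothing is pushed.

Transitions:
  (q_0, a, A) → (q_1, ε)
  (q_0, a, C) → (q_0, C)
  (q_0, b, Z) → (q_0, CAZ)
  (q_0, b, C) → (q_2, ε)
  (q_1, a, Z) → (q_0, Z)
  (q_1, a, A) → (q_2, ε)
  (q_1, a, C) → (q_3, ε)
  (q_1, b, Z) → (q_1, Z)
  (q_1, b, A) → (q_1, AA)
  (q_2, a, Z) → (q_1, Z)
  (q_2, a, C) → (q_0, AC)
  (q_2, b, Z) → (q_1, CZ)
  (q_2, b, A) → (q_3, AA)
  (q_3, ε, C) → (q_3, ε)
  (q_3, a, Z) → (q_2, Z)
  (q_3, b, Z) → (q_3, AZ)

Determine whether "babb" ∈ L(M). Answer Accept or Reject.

(q_0, babb, Z)
  read b, top Z: go to q_0, push CAZ → (q_0, abb, CAZ)
  read a, top C: go to q_0, push C → (q_0, bb, CAZ)
  read b, top C: go to q_2, push ε → (q_2, b, AZ)
  read b, top A: go to q_3, push AA → (q_3, ε, AAZ)
All input consumed; state q_3 ∈ F.

Accept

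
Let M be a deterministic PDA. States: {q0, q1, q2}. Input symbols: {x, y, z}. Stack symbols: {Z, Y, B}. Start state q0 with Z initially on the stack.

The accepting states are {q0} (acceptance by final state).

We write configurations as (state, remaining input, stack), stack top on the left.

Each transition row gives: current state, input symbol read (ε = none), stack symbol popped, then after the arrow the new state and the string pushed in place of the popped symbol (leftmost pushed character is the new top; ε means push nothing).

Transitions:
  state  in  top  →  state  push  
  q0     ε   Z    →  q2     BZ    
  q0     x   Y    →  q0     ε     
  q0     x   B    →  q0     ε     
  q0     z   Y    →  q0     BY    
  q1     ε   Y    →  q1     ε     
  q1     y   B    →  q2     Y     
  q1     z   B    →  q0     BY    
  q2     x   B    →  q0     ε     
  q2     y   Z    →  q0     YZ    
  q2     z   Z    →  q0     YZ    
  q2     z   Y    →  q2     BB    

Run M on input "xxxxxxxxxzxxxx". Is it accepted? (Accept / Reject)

Reject

(q0, xxxxxxxxxzxxxx, Z) ⊢ (q2, xxxxxxxxxzxxxx, BZ) ⊢ (q0, xxxxxxxxzxxxx, Z) ⊢ (q2, xxxxxxxxzxxxx, BZ) ⊢ (q0, xxxxxxxzxxxx, Z) ⊢ (q2, xxxxxxxzxxxx, BZ) ⊢ (q0, xxxxxxzxxxx, Z) ⊢ (q2, xxxxxxzxxxx, BZ) ⊢ (q0, xxxxxzxxxx, Z) ⊢ (q2, xxxxxzxxxx, BZ) ⊢ (q0, xxxxzxxxx, Z) ⊢ (q2, xxxxzxxxx, BZ) ⊢ (q0, xxxzxxxx, Z) ⊢ (q2, xxxzxxxx, BZ) ⊢ (q0, xxzxxxx, Z) ⊢ (q2, xxzxxxx, BZ) ⊢ (q0, xzxxxx, Z) ⊢ (q2, xzxxxx, BZ) ⊢ (q0, zxxxx, Z) ⊢ (q2, zxxxx, BZ)
No transition applies at (q2, zxxxx, BZ); input not fully consumed.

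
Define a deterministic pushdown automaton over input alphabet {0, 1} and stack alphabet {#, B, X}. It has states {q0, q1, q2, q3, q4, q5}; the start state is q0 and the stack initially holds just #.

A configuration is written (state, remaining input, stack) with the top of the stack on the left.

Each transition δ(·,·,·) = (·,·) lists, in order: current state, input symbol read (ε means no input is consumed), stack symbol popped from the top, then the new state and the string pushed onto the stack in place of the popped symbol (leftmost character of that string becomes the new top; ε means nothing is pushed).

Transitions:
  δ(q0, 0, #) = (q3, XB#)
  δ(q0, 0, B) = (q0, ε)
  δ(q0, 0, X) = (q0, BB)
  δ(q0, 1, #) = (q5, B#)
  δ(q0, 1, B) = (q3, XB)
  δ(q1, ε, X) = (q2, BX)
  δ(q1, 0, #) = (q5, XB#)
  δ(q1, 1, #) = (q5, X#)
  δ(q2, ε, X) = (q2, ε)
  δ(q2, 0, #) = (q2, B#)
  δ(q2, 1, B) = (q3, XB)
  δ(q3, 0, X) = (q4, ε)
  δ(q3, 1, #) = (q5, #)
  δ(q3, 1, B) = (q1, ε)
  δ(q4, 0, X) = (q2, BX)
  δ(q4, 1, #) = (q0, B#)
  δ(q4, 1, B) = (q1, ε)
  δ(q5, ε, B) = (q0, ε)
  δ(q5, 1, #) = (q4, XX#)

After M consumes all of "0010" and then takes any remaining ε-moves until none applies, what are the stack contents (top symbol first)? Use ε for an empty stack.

XB#

(q0, 0010, #) ⊢ (q3, 010, XB#) ⊢ (q4, 10, B#) ⊢ (q1, 0, #) ⊢ (q5, ε, XB#)
All input consumed in state q5 with stack XB#.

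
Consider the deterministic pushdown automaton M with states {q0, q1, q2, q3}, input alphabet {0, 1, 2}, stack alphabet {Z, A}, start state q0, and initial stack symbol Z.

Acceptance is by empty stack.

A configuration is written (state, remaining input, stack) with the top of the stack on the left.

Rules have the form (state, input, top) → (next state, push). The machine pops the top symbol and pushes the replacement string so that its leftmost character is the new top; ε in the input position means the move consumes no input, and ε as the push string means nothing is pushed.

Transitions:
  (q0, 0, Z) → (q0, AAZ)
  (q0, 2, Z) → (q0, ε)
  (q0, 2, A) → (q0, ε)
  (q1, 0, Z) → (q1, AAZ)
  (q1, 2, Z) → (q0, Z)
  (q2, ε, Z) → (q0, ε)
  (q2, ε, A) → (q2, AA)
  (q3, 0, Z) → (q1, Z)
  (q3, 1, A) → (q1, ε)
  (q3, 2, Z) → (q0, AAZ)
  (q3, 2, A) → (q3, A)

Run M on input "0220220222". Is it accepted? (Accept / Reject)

Accept

(q0, 0220220222, Z)
  read 0, top Z: go to q0, push AAZ → (q0, 220220222, AAZ)
  read 2, top A: go to q0, push ε → (q0, 20220222, AZ)
  read 2, top A: go to q0, push ε → (q0, 0220222, Z)
  read 0, top Z: go to q0, push AAZ → (q0, 220222, AAZ)
  read 2, top A: go to q0, push ε → (q0, 20222, AZ)
  read 2, top A: go to q0, push ε → (q0, 0222, Z)
  read 0, top Z: go to q0, push AAZ → (q0, 222, AAZ)
  read 2, top A: go to q0, push ε → (q0, 22, AZ)
  read 2, top A: go to q0, push ε → (q0, 2, Z)
  read 2, top Z: go to q0, push ε → (q0, ε, ε)
All input consumed and the stack is empty.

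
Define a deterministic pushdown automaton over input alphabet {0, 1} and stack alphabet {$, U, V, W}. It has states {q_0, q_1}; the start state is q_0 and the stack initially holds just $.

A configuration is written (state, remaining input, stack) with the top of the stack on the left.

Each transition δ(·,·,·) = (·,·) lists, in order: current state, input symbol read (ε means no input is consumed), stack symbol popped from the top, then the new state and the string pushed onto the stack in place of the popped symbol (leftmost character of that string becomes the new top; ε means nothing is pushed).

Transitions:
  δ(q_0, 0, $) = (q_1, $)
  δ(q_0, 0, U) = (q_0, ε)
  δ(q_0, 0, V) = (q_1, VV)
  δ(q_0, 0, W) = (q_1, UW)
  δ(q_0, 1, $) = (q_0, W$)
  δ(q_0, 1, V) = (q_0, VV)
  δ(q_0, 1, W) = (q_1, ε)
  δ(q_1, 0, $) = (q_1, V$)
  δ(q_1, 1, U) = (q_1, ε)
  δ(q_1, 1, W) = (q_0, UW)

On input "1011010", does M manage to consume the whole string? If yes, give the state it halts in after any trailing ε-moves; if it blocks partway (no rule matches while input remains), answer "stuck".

q_1

(q_0, 1011010, $) ⊢ (q_0, 011010, W$) ⊢ (q_1, 11010, UW$) ⊢ (q_1, 1010, W$) ⊢ (q_0, 010, UW$) ⊢ (q_0, 10, W$) ⊢ (q_1, 0, $) ⊢ (q_1, ε, V$)
All input consumed; M is in state q_1.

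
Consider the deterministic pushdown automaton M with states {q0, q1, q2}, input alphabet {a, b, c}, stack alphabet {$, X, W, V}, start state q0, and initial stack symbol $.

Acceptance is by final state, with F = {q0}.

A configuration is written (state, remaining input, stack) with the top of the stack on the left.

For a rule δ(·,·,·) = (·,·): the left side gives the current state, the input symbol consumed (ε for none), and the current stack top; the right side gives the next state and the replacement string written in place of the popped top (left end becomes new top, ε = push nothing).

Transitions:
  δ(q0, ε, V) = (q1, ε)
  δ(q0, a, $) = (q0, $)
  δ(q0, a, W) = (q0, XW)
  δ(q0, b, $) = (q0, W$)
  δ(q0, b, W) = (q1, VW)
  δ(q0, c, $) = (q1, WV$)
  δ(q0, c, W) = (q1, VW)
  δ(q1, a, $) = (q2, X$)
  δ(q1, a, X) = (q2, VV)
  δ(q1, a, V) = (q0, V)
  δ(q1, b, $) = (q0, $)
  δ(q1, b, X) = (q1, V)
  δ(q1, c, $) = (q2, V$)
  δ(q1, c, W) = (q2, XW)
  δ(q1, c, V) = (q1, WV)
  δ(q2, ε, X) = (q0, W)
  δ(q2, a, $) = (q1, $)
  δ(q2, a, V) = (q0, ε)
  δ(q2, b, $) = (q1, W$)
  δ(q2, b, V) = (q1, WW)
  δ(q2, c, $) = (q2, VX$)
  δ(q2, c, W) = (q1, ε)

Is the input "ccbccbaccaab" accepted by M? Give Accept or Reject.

Reject

(q0, ccbccbaccaab, $)
  read c, top $: go to q1, push WV$ → (q1, cbccbaccaab, WV$)
  read c, top W: go to q2, push XW → (q2, bccbaccaab, XWV$)
  ε-move, top X: go to q0, push W → (q0, bccbaccaab, WWV$)
  read b, top W: go to q1, push VW → (q1, ccbaccaab, VWWV$)
  read c, top V: go to q1, push WV → (q1, cbaccaab, WVWWV$)
  read c, top W: go to q2, push XW → (q2, baccaab, XWVWWV$)
  ε-move, top X: go to q0, push W → (q0, baccaab, WWVWWV$)
  read b, top W: go to q1, push VW → (q1, accaab, VWWVWWV$)
  read a, top V: go to q0, push V → (q0, ccaab, VWWVWWV$)
  ε-move, top V: go to q1, push ε → (q1, ccaab, WWVWWV$)
  read c, top W: go to q2, push XW → (q2, caab, XWWVWWV$)
  ε-move, top X: go to q0, push W → (q0, caab, WWWVWWV$)
  read c, top W: go to q1, push VW → (q1, aab, VWWWVWWV$)
  read a, top V: go to q0, push V → (q0, ab, VWWWVWWV$)
  ε-move, top V: go to q1, push ε → (q1, ab, WWWVWWV$)
No transition applies at (q1, ab, WWWVWWV$); input not fully consumed.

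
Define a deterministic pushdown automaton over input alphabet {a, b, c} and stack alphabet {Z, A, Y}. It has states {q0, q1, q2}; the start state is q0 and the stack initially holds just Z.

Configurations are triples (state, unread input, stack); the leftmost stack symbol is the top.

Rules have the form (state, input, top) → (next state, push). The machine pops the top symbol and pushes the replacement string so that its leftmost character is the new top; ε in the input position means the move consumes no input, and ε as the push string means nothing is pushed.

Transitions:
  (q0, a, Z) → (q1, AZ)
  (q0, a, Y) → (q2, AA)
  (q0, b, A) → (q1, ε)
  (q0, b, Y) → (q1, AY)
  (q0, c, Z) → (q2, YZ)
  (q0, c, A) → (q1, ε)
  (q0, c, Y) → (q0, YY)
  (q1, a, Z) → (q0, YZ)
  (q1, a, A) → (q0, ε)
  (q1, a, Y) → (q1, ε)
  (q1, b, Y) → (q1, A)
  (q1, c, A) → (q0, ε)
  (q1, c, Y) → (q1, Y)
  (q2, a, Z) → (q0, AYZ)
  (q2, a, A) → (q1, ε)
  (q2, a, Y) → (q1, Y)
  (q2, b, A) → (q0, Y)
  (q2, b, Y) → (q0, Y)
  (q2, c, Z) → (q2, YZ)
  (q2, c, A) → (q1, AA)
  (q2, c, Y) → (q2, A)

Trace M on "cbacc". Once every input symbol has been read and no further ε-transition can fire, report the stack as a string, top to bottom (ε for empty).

AAZ

(q0, cbacc, Z)
  read c, top Z: go to q2, push YZ → (q2, bacc, YZ)
  read b, top Y: go to q0, push Y → (q0, acc, YZ)
  read a, top Y: go to q2, push AA → (q2, cc, AAZ)
  read c, top A: go to q1, push AA → (q1, c, AAAZ)
  read c, top A: go to q0, push ε → (q0, ε, AAZ)
All input consumed in state q0 with stack AAZ.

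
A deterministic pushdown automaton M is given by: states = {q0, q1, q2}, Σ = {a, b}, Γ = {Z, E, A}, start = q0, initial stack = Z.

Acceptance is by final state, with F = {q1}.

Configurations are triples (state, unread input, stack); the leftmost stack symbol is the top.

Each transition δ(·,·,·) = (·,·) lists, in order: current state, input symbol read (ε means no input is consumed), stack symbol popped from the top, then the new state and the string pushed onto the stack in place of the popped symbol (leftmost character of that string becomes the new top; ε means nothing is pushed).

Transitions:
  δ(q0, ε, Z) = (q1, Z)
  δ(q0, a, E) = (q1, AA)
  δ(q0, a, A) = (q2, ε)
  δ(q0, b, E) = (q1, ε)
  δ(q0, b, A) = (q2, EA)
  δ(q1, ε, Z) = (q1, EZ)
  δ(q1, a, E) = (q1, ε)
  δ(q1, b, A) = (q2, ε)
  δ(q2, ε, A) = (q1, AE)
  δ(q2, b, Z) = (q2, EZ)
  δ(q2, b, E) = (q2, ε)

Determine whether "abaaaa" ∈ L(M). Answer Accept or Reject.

Reject

(q0, abaaaa, Z) ⊢ (q1, abaaaa, Z) ⊢ (q1, abaaaa, EZ) ⊢ (q1, baaaa, Z) ⊢ (q1, baaaa, EZ)
No transition applies at (q1, baaaa, EZ); input not fully consumed.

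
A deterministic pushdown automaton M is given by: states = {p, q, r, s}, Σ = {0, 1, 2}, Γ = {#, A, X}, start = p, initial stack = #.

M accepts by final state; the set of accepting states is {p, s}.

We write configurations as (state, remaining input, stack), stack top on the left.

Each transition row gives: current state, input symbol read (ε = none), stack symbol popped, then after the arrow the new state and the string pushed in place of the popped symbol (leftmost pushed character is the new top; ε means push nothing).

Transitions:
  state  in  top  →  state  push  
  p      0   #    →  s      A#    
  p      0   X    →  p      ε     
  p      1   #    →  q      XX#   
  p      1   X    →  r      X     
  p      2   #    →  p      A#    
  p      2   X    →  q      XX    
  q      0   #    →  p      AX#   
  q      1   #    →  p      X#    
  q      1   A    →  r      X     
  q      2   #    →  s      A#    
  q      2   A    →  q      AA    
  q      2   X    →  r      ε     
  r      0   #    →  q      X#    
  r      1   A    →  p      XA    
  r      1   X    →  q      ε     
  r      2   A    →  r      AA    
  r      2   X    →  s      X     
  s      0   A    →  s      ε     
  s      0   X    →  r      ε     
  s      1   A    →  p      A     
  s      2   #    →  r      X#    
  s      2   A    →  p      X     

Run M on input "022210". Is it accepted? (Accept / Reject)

(p, 022210, #) ⊢ (s, 22210, A#) ⊢ (p, 2210, X#) ⊢ (q, 210, XX#) ⊢ (r, 10, X#) ⊢ (q, 0, #) ⊢ (p, ε, AX#)
All input consumed; state p ∈ F.

Accept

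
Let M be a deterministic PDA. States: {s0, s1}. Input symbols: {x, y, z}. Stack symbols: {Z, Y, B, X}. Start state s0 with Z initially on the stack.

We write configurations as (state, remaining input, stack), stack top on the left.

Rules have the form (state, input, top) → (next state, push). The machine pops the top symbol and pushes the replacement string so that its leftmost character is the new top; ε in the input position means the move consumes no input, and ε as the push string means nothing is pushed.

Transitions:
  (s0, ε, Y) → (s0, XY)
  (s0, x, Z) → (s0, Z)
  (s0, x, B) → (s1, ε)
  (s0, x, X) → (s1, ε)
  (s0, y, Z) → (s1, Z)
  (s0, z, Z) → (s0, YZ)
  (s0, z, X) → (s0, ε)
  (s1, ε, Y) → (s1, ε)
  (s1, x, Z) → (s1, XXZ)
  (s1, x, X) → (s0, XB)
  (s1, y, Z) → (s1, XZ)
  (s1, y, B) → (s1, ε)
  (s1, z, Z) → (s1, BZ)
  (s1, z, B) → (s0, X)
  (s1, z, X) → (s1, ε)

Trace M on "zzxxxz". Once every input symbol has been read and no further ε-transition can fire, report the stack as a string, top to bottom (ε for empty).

BXZ

(s0, zzxxxz, Z)
  read z, top Z: go to s0, push YZ → (s0, zxxxz, YZ)
  ε-move, top Y: go to s0, push XY → (s0, zxxxz, XYZ)
  read z, top X: go to s0, push ε → (s0, xxxz, YZ)
  ε-move, top Y: go to s0, push XY → (s0, xxxz, XYZ)
  read x, top X: go to s1, push ε → (s1, xxz, YZ)
  ε-move, top Y: go to s1, push ε → (s1, xxz, Z)
  read x, top Z: go to s1, push XXZ → (s1, xz, XXZ)
  read x, top X: go to s0, push XB → (s0, z, XBXZ)
  read z, top X: go to s0, push ε → (s0, ε, BXZ)
All input consumed in state s0 with stack BXZ.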